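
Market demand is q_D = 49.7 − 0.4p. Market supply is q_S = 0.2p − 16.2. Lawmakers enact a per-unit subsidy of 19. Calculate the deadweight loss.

24.07

In inverse form: demand p = 124.25 − 2.5q, supply p = 81 + 5q.
Competitive equilibrium: 124.25 − 2.5q = 81 + 5q → q* = 5.7667, p* = 109.8333.
The subsidy lowers effective supply by 19: p = 62 + 5q.
New quantity: 124.25 − 2.5q = 62 + 5q → q' = 8.3.
Overproduction Δq = 8.3 − 5.7667 = 2.5333; wedge = subsidy = 19.
DWL = ½ × 2.5333 × 19 = 24.07.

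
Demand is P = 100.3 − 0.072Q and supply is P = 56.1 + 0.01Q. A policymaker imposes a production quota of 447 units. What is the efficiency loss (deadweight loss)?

Competitive equilibrium: 100.3 − 0.072Q = 56.1 + 0.01Q → Q* = 539.0244, P* = 61.4902.
At Q = 447: demand price = 100.3 − 0.072·447 = 68.116; supply price = 56.1 + 0.01·447 = 60.57.
ΔQ = 539.0244 − 447 = 92.0244; wedge = 68.116 − 60.57 = 7.546.
DWL = ½ × 92.0244 × 7.546 = 347.21.

347.21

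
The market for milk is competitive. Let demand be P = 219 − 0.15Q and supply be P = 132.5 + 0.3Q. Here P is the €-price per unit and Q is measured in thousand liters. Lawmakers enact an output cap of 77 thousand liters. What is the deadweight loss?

Competitive equilibrium: 219 − 0.15Q = 132.5 + 0.3Q → Q* = 192.2222, P* = 190.1667.
At Q = 77: demand price = 219 − 0.15·77 = 207.45; supply price = 132.5 + 0.3·77 = 155.6.
ΔQ = 192.2222 − 77 = 115.2222; wedge = 207.45 − 155.6 = 51.85.
The triangle = ½ × 115.2222 × 51.85 = €2987.14 thousand.

€2987.14 thousand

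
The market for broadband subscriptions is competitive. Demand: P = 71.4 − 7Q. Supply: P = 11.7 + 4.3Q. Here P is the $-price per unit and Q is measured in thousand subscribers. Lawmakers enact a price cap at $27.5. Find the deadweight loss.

$14.62 thousand

Competitive equilibrium: 71.4 − 7Q = 11.7 + 4.3Q → Q* = 5.2832, P* = 34.4177.
At the ceiling P = 27.5, quantity supplied = (27.5 − 11.7)/4.3 = 3.6744.
Willingness to pay at Q' = 3.6744: 71.4 − 7·3.6744 = 45.6792.
ΔQ = 5.2832 − 3.6744 = 1.6088; wedge = 45.6792 − 27.5 = 18.1792.
Welfare loss = ½ × 1.6088 × 18.1792 = $14.62 thousand.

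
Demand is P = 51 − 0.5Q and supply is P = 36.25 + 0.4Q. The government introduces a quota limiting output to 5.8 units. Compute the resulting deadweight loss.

Competitive equilibrium: 51 − 0.5Q = 36.25 + 0.4Q → Q* = 16.3889, P* = 42.8056.
At Q = 5.8: demand price = 51 − 0.5·5.8 = 48.1; supply price = 36.25 + 0.4·5.8 = 38.57.
ΔQ = 16.3889 − 5.8 = 10.5889; wedge = 48.1 − 38.57 = 9.53.
Deadweight loss = ½ × 10.5889 × 9.53 = 50.46.

50.46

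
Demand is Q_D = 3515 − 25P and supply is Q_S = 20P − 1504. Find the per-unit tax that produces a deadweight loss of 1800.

18

In inverse form: demand P = 140.6 − 0.04Q, supply P = 75.2 + 0.05Q.
Competitive equilibrium: 140.6 − 0.04Q = 75.2 + 0.05Q → Q* = 726.6667, P* = 111.5333.
A tax t gives ΔQ = t/0.09 and wedge t, so DWL = t²/0.18.
t²/0.18 = 1800 → t² = 324 → t = 18.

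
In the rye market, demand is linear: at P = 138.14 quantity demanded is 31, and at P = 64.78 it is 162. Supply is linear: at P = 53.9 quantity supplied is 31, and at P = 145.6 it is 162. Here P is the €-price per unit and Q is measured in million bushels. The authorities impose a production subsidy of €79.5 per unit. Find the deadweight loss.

€2508.04 million

Demand slope = (64.78 − 138.14)/(162 − 31) = −0.56, so P = 155.5 − 0.56Q.
Supply slope = (145.6 − 53.9)/(162 − 31) = 0.7, so P = 32.2 + 0.7Q.
Competitive equilibrium: 155.5 − 0.56Q = 32.2 + 0.7Q → Q* = 97.8571, P* = 100.7.
The subsidy lowers effective supply by 79.5: P = 0.7Q − 47.3.
New quantity: 155.5 − 0.56Q = 0.7Q − 47.3 → Q' = 160.9524.
Overproduction ΔQ = 160.9524 − 97.8571 = 63.0953; wedge = subsidy = 79.5.
Deadweight loss = ½ × 63.0953 × 79.5 = €2508.04 million.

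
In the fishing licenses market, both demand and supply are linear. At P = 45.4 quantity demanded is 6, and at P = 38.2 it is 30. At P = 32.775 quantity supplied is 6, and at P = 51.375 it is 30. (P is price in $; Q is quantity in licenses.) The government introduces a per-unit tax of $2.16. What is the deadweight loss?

Demand slope = (38.2 − 45.4)/(30 − 6) = −0.3, so P = 47.2 − 0.3Q.
Supply slope = (51.375 − 32.775)/(30 − 6) = 0.775, so P = 28.125 + 0.775Q.
Competitive equilibrium: 47.2 − 0.3Q = 28.125 + 0.775Q → Q* = 17.7442, P* = 41.8767.
With the tax, the buyer price exceeds the seller price by 2.16: (47.2 − 0.3Q) − (28.125 + 0.775Q) = 2.16 → Q' = 15.7349.
ΔQ = 17.7442 − 15.7349 = 2.0093; the wedge equals the tax, 2.16.
DWL = ½ × 2.0093 × 2.16 = $2.17.

$2.17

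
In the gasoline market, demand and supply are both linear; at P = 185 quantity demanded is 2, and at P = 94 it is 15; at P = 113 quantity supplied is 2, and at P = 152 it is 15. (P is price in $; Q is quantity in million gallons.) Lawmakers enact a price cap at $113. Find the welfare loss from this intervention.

$259.20 million

Demand slope = (94 − 185)/(15 − 2) = −7, so P = 199 − 7Q.
Supply slope = (152 − 113)/(15 − 2) = 3, so P = 107 + 3Q.
Competitive equilibrium: 199 − 7Q = 107 + 3Q → Q* = 9.2, P* = 134.6.
At the ceiling P = 113, quantity supplied = (113 − 107)/3 = 2.
Willingness to pay at Q' = 2: 199 − 7·2 = 185.
ΔQ = 9.2 − 2 = 7.2; wedge = 185 − 113 = 72.
Welfare loss = ½ × 7.2 × 72 = $259.20 million.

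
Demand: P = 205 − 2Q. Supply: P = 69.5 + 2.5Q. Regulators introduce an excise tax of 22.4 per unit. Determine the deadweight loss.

55.75

Competitive equilibrium: 205 − 2Q = 69.5 + 2.5Q → Q* = 30.1111, P* = 144.7778.
With the tax, the buyer price exceeds the seller price by 22.4: (205 − 2Q) − (69.5 + 2.5Q) = 22.4 → Q' = 25.1333.
ΔQ = 30.1111 − 25.1333 = 4.9778; the wedge equals the tax, 22.4.
DWL = ½ × 4.9778 × 22.4 = 55.75.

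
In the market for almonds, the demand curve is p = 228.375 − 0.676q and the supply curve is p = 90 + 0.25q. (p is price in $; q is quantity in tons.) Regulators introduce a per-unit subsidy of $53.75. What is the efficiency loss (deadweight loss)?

Competitive equilibrium: 228.375 − 0.676q = 90 + 0.25q → q* = 149.433, p* = 127.3583.
The subsidy lowers effective supply by 53.75: p = 36.25 + 0.25q.
New quantity: 228.375 − 0.676q = 36.25 + 0.25q → q' = 207.4784.
Overproduction Δq = 207.4784 − 149.433 = 58.0454; wedge = subsidy = 53.75.
Welfare loss = ½ × 58.0454 × 53.75 = $1559.97.

$1559.97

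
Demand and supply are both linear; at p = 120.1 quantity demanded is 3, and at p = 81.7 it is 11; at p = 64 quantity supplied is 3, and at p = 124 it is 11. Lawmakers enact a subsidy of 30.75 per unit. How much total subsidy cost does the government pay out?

Demand slope = (81.7 − 120.1)/(11 − 3) = −4.8, so p = 134.5 − 4.8q.
Supply slope = (124 − 64)/(11 − 3) = 7.5, so p = 41.5 + 7.5q.
Competitive equilibrium: 134.5 − 4.8q = 41.5 + 7.5q → q* = 7.56098, p* = 98.20732.
The subsidy lowers effective supply by 30.75: p = 10.75 + 7.5q.
New quantity: 134.5 − 4.8q = 10.75 + 7.5q → q' = 10.06098.
Total subsidy cost = 30.75 × 10.06098 = 309.375.

309.375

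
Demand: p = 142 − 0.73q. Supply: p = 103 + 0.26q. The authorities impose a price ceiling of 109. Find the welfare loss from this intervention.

Competitive equilibrium: 142 − 0.73q = 103 + 0.26q → q* = 39.3939, p* = 113.2424.
At the ceiling p = 109, quantity supplied = (109 − 103)/0.26 = 23.0769.
Willingness to pay at q' = 23.0769: 142 − 0.73·23.0769 = 125.1539.
Δq = 39.3939 − 23.0769 = 16.317; wedge = 125.1539 − 109 = 16.1539.
Deadweight loss = ½ × 16.317 × 16.1539 = 131.79.

131.79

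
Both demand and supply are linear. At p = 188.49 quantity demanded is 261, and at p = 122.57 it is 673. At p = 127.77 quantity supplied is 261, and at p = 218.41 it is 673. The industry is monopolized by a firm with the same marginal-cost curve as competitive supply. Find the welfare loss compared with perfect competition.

Demand slope = (122.57 − 188.49)/(673 − 261) = −0.16, so p = 230.25 − 0.16q.
Supply slope = (218.41 − 127.77)/(673 − 261) = 0.22, so p = 70.35 + 0.22q.
Competitive equilibrium: 230.25 − 0.16q = 70.35 + 0.22q → q* = 420.7895, p* = 162.9237.
Marginal revenue: MR = 230.25 − 0.32q. Set MR = MC: 230.25 − 0.32q = 70.35 + 0.22q → q_m = 296.1111.
Price p_m = 230.25 − 0.16·296.1111 = 182.8722; MC(q_m) = 70.35 + 0.22·296.1111 = 135.4944.
Competitive q* = 420.7895, so Δq = 124.6784; wedge = 182.8722 − 135.4944 = 47.3778.
The triangle = ½ × 124.6784 × 47.3778 = 2953.49.

2953.49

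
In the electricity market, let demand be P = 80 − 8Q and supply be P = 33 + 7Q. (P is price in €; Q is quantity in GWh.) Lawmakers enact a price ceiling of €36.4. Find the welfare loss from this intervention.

€52.57

Competitive equilibrium: 80 − 8Q = 33 + 7Q → Q* = 3.1333, P* = 54.9333.
At the ceiling P = 36.4, quantity supplied = (36.4 − 33)/7 = 0.4857.
Willingness to pay at Q' = 0.4857: 80 − 8·0.4857 = 76.1144.
ΔQ = 3.1333 − 0.4857 = 2.6476; wedge = 76.1144 − 36.4 = 39.7144.
Deadweight loss = ½ × 2.6476 × 39.7144 = €52.57.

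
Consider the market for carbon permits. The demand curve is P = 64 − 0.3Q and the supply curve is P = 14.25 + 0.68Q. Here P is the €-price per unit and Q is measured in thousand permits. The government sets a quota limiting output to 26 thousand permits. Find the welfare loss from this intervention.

€300.53 thousand

Competitive equilibrium: 64 − 0.3Q = 14.25 + 0.68Q → Q* = 50.7653, P* = 48.7704.
At Q = 26: demand price = 64 − 0.3·26 = 56.2; supply price = 14.25 + 0.68·26 = 31.93.
ΔQ = 50.7653 − 26 = 24.7653; wedge = 56.2 − 31.93 = 24.27.
DWL = ½ × 24.7653 × 24.27 = €300.53 thousand.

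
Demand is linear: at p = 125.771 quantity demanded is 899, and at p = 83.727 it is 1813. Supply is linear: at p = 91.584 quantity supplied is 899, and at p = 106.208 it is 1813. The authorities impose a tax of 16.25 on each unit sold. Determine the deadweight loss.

Demand slope = (83.727 − 125.771)/(1813 − 899) = −0.046, so p = 167.125 − 0.046q.
Supply slope = (106.208 − 91.584)/(1813 − 899) = 0.016, so p = 77.2 + 0.016q.
Competitive equilibrium: 167.125 − 0.046q = 77.2 + 0.016q → q* = 1450.4032, p* = 100.4065.
With the tax, the buyer price exceeds the seller price by 16.25: (167.125 − 0.046q) − (77.2 + 0.016q) = 16.25 → q' = 1188.3065.
Δq = 1450.4032 − 1188.3065 = 262.0967; the wedge equals the tax, 16.25.
The triangle = ½ × 262.0967 × 16.25 = 2129.54.

2129.54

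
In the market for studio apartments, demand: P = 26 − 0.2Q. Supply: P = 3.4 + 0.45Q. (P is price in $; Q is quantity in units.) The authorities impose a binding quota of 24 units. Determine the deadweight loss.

$37.69

Competitive equilibrium: 26 − 0.2Q = 3.4 + 0.45Q → Q* = 34.7692, P* = 19.0462.
At Q = 24: demand price = 26 − 0.2·24 = 21.2; supply price = 3.4 + 0.45·24 = 14.2.
ΔQ = 34.7692 − 24 = 10.7692; wedge = 21.2 − 14.2 = 7.
Deadweight loss = ½ × 10.7692 × 7 = $37.69.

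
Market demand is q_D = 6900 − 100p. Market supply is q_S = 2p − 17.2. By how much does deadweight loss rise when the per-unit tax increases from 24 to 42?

1164.71

In inverse form: demand p = 69 − 0.01q, supply p = 8.6 + 0.5q.
Competitive equilibrium: 69 − 0.01q = 8.6 + 0.5q → q* = 118.4314, p* = 67.8157.
For a per-unit tax t: Δq = t/0.51, so DWL = ½·t·(t/0.51) = t²/1.02.
At t = 24: DWL = 564.706. At t = 42: DWL = 1729.412.
Increase = 1729.412 − 564.706 = 1164.71.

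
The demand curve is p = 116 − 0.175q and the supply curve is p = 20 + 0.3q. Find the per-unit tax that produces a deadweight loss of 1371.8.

36.1

Competitive equilibrium: 116 − 0.175q = 20 + 0.3q → q* = 202.1053, p* = 80.6316.
A tax t gives Δq = t/0.475 and wedge t, so DWL = t²/0.95.
t²/0.95 = 1371.8 → t² = 1303.21 → t = 36.1.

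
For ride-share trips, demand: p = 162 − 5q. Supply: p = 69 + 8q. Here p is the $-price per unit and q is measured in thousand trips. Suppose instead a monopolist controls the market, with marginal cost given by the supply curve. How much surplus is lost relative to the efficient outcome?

$25.67 thousand

Competitive equilibrium: 162 − 5q = 69 + 8q → q* = 7.1538, p* = 126.2308.
Marginal revenue: MR = 162 − 10q. Set MR = MC: 162 − 10q = 69 + 8q → q_m = 5.1667.
Price p_m = 162 − 5·5.1667 = 136.1665; MC(q_m) = 69 + 8·5.1667 = 110.3336.
Competitive q* = 7.1538, so Δq = 1.9871; wedge = 136.1665 − 110.3336 = 25.8329.
Welfare loss = ½ × 1.9871 × 25.8329 = $25.67 thousand.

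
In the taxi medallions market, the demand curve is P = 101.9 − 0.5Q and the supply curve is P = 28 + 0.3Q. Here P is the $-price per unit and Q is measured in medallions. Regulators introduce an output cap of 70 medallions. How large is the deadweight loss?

Competitive equilibrium: 101.9 − 0.5Q = 28 + 0.3Q → Q* = 92.375, P* = 55.7125.
At Q = 70: demand price = 101.9 − 0.5·70 = 66.9; supply price = 28 + 0.3·70 = 49.
ΔQ = 92.375 − 70 = 22.375; wedge = 66.9 − 49 = 17.9.
Welfare loss = ½ × 22.375 × 17.9 = $200.26.

$200.26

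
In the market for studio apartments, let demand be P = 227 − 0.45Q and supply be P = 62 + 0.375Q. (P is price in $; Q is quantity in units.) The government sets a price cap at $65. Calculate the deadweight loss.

$15206.40

Competitive equilibrium: 227 − 0.45Q = 62 + 0.375Q → Q* = 200, P* = 137.
At the ceiling P = 65, quantity supplied = (65 − 62)/0.375 = 8.
Willingness to pay at Q' = 8: 227 − 0.45·8 = 223.4.
ΔQ = 200 − 8 = 192; wedge = 223.4 − 65 = 158.4.
The triangle = ½ × 192 × 158.4 = $15206.40.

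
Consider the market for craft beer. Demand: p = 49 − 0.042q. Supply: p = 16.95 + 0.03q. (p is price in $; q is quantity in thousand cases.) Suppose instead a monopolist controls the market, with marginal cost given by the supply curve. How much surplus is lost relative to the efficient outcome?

$968.24 thousand

Competitive equilibrium: 49 − 0.042q = 16.95 + 0.03q → q* = 445.1389, p* = 30.3042.
Marginal revenue: MR = 49 − 0.084q. Set MR = MC: 49 − 0.084q = 16.95 + 0.03q → q_m = 281.1404.
Price p_m = 49 − 0.042·281.1404 = 37.1921; MC(q_m) = 16.95 + 0.03·281.1404 = 25.3842.
Competitive q* = 445.1389, so Δq = 163.9985; wedge = 37.1921 − 25.3842 = 11.8079.
DWL = ½ × 163.9985 × 11.8079 = $968.24 thousand.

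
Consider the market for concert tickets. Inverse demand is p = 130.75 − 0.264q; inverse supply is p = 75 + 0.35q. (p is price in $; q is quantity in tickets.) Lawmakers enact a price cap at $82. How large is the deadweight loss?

$1538.80

Competitive equilibrium: 130.75 − 0.264q = 75 + 0.35q → q* = 90.79805, p* = 106.77932.
At the ceiling p = 82, quantity supplied = (82 − 75)/0.35 = 20.
Willingness to pay at q' = 20: 130.75 − 0.264·20 = 125.47.
Δq = 90.79805 − 20 = 70.79805; wedge = 125.47 − 82 = 43.47.
Deadweight loss = ½ × 70.79805 × 43.47 = $1538.80.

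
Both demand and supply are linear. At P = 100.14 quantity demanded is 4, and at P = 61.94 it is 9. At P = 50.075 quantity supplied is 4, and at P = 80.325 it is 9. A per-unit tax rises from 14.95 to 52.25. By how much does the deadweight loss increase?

91.55

Demand slope = (61.94 − 100.14)/(9 − 4) = −7.64, so P = 130.7 − 7.64Q.
Supply slope = (80.325 − 50.075)/(9 − 4) = 6.05, so P = 25.875 + 6.05Q.
Competitive equilibrium: 130.7 − 7.64Q = 25.875 + 6.05Q → Q* = 7.657, P* = 72.2001.
For a per-unit tax t: ΔQ = t/13.69, so DWL = ½·t·(t/13.69) = t²/27.38.
At t = 14.95: DWL = 8.163. At t = 52.25: DWL = 99.71.
Increase = 99.71 − 8.163 = 91.55.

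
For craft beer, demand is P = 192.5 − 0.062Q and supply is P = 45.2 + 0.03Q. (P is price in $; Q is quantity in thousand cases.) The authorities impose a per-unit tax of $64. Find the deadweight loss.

Competitive equilibrium: 192.5 − 0.062Q = 45.2 + 0.03Q → Q* = 1601.087, P* = 93.2326.
With the tax, the buyer price exceeds the seller price by 64: (192.5 − 0.062Q) − (45.2 + 0.03Q) = 64 → Q' = 905.4348.
ΔQ = 1601.087 − 905.4348 = 695.6522; the wedge equals the tax, 64.
Deadweight loss = ½ × 695.6522 × 64 = $22260.87 thousand.

$22260.87 thousand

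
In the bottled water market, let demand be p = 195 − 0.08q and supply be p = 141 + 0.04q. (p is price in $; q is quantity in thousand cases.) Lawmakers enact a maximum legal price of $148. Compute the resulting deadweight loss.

Competitive equilibrium: 195 − 0.08q = 141 + 0.04q → q* = 450, p* = 159.
At the ceiling p = 148, quantity supplied = (148 − 141)/0.04 = 175.
Willingness to pay at q' = 175: 195 − 0.08·175 = 181.
Δq = 450 − 175 = 275; wedge = 181 − 148 = 33.
DWL = ½ × 275 × 33 = $4537.50 thousand.

$4537.50 thousand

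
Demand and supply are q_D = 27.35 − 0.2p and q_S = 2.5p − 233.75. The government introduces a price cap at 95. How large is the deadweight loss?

In inverse form: demand p = 136.75 − 5q, supply p = 93.5 + 0.4q.
Competitive equilibrium: 136.75 − 5q = 93.5 + 0.4q → q* = 8.0093, p* = 96.7037.
At the ceiling p = 95, quantity supplied = (95 − 93.5)/0.4 = 3.75.
Willingness to pay at q' = 3.75: 136.75 − 5·3.75 = 118.
Δq = 8.0093 − 3.75 = 4.2593; wedge = 118 − 95 = 23.
The triangle = ½ × 4.2593 × 23 = 48.98.

48.98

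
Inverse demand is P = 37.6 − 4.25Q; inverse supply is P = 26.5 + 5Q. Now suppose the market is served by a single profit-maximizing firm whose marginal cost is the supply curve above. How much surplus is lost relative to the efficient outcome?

Competitive equilibrium: 37.6 − 4.25Q = 26.5 + 5Q → Q* = 1.2, P* = 32.5.
Marginal revenue: MR = 37.6 − 8.5Q. Set MR = MC: 37.6 − 8.5Q = 26.5 + 5Q → Q_m = 0.8222.
Price P_m = 37.6 − 4.25·0.8222 = 34.1057; MC(Q_m) = 26.5 + 5·0.8222 = 30.611.
Competitive Q* = 1.2, so ΔQ = 0.3778; wedge = 34.1057 − 30.611 = 3.4947.
The triangle = ½ × 0.3778 × 3.4947 = 0.66.

0.66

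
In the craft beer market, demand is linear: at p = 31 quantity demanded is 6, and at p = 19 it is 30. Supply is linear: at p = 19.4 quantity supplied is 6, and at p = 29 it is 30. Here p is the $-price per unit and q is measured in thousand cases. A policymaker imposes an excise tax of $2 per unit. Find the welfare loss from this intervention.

$2.22 thousand

Demand slope = (19 − 31)/(30 − 6) = −0.5, so p = 34 − 0.5q.
Supply slope = (29 − 19.4)/(30 − 6) = 0.4, so p = 17 + 0.4q.
Competitive equilibrium: 34 − 0.5q = 17 + 0.4q → q* = 18.8889, p* = 24.5556.
With the tax, the buyer price exceeds the seller price by 2: (34 − 0.5q) − (17 + 0.4q) = 2 → q' = 16.6667.
Δq = 18.8889 − 16.6667 = 2.2222; the wedge equals the tax, 2.
Welfare loss = ½ × 2.2222 × 2 = $2.22 thousand.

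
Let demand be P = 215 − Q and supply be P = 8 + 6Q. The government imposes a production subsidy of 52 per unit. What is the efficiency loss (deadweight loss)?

Competitive equilibrium: 215 − Q = 8 + 6Q → Q* = 29.5714, P* = 185.4286.
The subsidy lowers effective supply by 52: P = 6Q − 44.
New quantity: 215 − Q = 6Q − 44 → Q' = 37.
Overproduction ΔQ = 37 − 29.5714 = 7.4286; wedge = subsidy = 52.
Welfare loss = ½ × 7.4286 × 52 = 193.14.

193.14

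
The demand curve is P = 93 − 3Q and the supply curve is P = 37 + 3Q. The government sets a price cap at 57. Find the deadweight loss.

21.33

Competitive equilibrium: 93 − 3Q = 37 + 3Q → Q* = 9.3333, P* = 65.
At the ceiling P = 57, quantity supplied = (57 − 37)/3 = 6.6667.
Willingness to pay at Q' = 6.6667: 93 − 3·6.6667 = 72.9999.
ΔQ = 9.3333 − 6.6667 = 2.6666; wedge = 72.9999 − 57 = 15.9999.
Welfare loss = ½ × 2.6666 × 15.9999 = 21.33.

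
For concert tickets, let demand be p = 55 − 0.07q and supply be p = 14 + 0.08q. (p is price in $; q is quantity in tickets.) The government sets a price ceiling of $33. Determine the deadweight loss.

$96.30

Competitive equilibrium: 55 − 0.07q = 14 + 0.08q → q* = 273.3333, p* = 35.8667.
At the ceiling p = 33, quantity supplied = (33 − 14)/0.08 = 237.5.
Willingness to pay at q' = 237.5: 55 − 0.07·237.5 = 38.375.
Δq = 273.3333 − 237.5 = 35.8333; wedge = 38.375 − 33 = 5.375.
DWL = ½ × 35.8333 × 5.375 = $96.30.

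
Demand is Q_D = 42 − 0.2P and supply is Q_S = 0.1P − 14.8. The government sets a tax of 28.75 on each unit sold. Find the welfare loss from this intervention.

In inverse form: demand P = 210 − 5Q, supply P = 148 + 10Q.
Competitive equilibrium: 210 − 5Q = 148 + 10Q → Q* = 4.1333, P* = 189.3333.
With the tax, the buyer price exceeds the seller price by 28.75: (210 − 5Q) − (148 + 10Q) = 28.75 → Q' = 2.2167.
ΔQ = 4.1333 − 2.2167 = 1.9166; the wedge equals the tax, 28.75.
The triangle = ½ × 1.9166 × 28.75 = 27.55.

27.55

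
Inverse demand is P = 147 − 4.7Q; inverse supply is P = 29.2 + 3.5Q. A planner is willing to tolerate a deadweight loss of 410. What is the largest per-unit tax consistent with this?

Competitive equilibrium: 147 − 4.7Q = 29.2 + 3.5Q → Q* = 14.3659, P* = 79.4805.
A tax t gives ΔQ = t/8.2 and wedge t, so DWL = t²/16.4.
t²/16.4 = 410 → t² = 6724 → t = 82.

82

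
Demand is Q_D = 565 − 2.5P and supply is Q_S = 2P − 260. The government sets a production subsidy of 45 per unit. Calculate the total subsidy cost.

7050

In inverse form: demand P = 226 − 0.4Q, supply P = 130 + 0.5Q.
Competitive equilibrium: 226 − 0.4Q = 130 + 0.5Q → Q* = 106.6667, P* = 183.3333.
The subsidy lowers effective supply by 45: P = 85 + 0.5Q.
New quantity: 226 − 0.4Q = 85 + 0.5Q → Q' = 156.6667.
Total subsidy cost = 45 × 156.6667 = 7050.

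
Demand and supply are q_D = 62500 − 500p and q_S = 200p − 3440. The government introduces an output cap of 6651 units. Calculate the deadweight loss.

In inverse form: demand p = 125 − 0.002q, supply p = 17.2 + 0.005q.
Competitive equilibrium: 125 − 0.002q = 17.2 + 0.005q → q* = 15400, p* = 94.2.
At q = 6651: demand price = 125 − 0.002·6651 = 111.698; supply price = 17.2 + 0.005·6651 = 50.455.
Δq = 15400 − 6651 = 8749; wedge = 111.698 − 50.455 = 61.243.
Welfare loss = ½ × 8749 × 61.243 = 267907.50.

267907.50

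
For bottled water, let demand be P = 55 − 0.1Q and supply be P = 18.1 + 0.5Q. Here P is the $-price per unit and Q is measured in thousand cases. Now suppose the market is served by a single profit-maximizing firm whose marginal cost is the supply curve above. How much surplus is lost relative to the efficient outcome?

$23.16 thousand

Competitive equilibrium: 55 − 0.1Q = 18.1 + 0.5Q → Q* = 61.5, P* = 48.85.
Marginal revenue: MR = 55 − 0.2Q. Set MR = MC: 55 − 0.2Q = 18.1 + 0.5Q → Q_m = 52.7143.
Price P_m = 55 − 0.1·52.7143 = 49.7286; MC(Q_m) = 18.1 + 0.5·52.7143 = 44.4572.
Competitive Q* = 61.5, so ΔQ = 8.7857; wedge = 49.7286 − 44.4572 = 5.2714.
The triangle = ½ × 8.7857 × 5.2714 = $23.16 thousand.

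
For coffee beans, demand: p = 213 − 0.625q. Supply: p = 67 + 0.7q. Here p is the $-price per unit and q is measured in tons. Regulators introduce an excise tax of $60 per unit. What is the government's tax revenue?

Competitive equilibrium: 213 − 0.625q = 67 + 0.7q → q* = 110.1887, p* = 144.1321.
With the tax, the buyer price exceeds the seller price by 60: (213 − 0.625q) − (67 + 0.7q) = 60 → q' = 64.9057.
Tax revenue = 60 × 64.9057 = $3894.34.

$3894.34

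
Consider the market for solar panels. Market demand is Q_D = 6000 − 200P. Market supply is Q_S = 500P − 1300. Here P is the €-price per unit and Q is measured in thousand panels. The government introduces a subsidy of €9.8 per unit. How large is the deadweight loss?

In inverse form: demand P = 30 − 0.005Q, supply P = 2.6 + 0.002Q.
Competitive equilibrium: 30 − 0.005Q = 2.6 + 0.002Q → Q* = 3914.2857, P* = 10.4286.
The subsidy lowers effective supply by 9.8: P = 0.002Q − 7.2.
New quantity: 30 − 0.005Q = 0.002Q − 7.2 → Q' = 5314.2857.
Overproduction ΔQ = 5314.2857 − 3914.2857 = 1400; wedge = subsidy = 9.8.
Welfare loss = ½ × 1400 × 9.8 = €6860 thousand.

€6860 thousand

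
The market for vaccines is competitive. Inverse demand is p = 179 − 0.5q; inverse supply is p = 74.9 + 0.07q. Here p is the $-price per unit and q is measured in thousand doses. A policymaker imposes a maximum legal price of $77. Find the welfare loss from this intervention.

Competitive equilibrium: 179 − 0.5q = 74.9 + 0.07q → q* = 182.6316, p* = 87.6842.
At the ceiling p = 77, quantity supplied = (77 − 74.9)/0.07 = 30.
Willingness to pay at q' = 30: 179 − 0.5·30 = 164.
Δq = 182.6316 − 30 = 152.6316; wedge = 164 − 77 = 87.
Deadweight loss = ½ × 152.6316 × 87 = $6639.47 thousand.

$6639.47 thousand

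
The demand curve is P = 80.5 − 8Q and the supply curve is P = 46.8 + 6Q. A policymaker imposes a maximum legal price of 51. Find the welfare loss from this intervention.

20.40

Competitive equilibrium: 80.5 − 8Q = 46.8 + 6Q → Q* = 2.4071, P* = 61.2429.
At the ceiling P = 51, quantity supplied = (51 − 46.8)/6 = 0.7.
Willingness to pay at Q' = 0.7: 80.5 − 8·0.7 = 74.9.
ΔQ = 2.4071 − 0.7 = 1.7071; wedge = 74.9 − 51 = 23.9.
The triangle = ½ × 1.7071 × 23.9 = 20.40.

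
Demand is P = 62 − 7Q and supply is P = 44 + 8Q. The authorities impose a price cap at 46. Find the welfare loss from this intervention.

6.77

Competitive equilibrium: 62 − 7Q = 44 + 8Q → Q* = 1.2, P* = 53.6.
At the ceiling P = 46, quantity supplied = (46 − 44)/8 = 0.25.
Willingness to pay at Q' = 0.25: 62 − 7·0.25 = 60.25.
ΔQ = 1.2 − 0.25 = 0.95; wedge = 60.25 − 46 = 14.25.
The triangle = ½ × 0.95 × 14.25 = 6.77.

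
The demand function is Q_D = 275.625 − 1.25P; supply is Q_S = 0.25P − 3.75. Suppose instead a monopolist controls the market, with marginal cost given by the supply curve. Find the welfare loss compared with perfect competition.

In inverse form: demand P = 220.5 − 0.8Q, supply P = 15 + 4Q.
Competitive equilibrium: 220.5 − 0.8Q = 15 + 4Q → Q* = 42.8125, P* = 186.25.
Marginal revenue: MR = 220.5 − 1.6Q. Set MR = MC: 220.5 − 1.6Q = 15 + 4Q → Q_m = 36.6964.
Price P_m = 220.5 − 0.8·36.6964 = 191.1429; MC(Q_m) = 15 + 4·36.6964 = 161.7856.
Competitive Q* = 42.8125, so ΔQ = 6.1161; wedge = 191.1429 − 161.7856 = 29.3573.
Deadweight loss = ½ × 6.1161 × 29.3573 = 89.78.

89.78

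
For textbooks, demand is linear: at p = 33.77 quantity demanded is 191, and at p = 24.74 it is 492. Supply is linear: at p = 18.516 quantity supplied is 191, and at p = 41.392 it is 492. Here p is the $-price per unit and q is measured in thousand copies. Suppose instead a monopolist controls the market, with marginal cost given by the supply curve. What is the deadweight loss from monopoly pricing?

Demand slope = (24.74 − 33.77)/(492 − 191) = −0.03, so p = 39.5 − 0.03q.
Supply slope = (41.392 − 18.516)/(492 − 191) = 0.076, so p = 4 + 0.076q.
Competitive equilibrium: 39.5 − 0.03q = 4 + 0.076q → q* = 334.9057, p* = 29.4528.
Marginal revenue: MR = 39.5 − 0.06q. Set MR = MC: 39.5 − 0.06q = 4 + 0.076q → q_m = 261.0294.
Price p_m = 39.5 − 0.03·261.0294 = 31.6691; MC(q_m) = 4 + 0.076·261.0294 = 23.8382.
Competitive q* = 334.9057, so Δq = 73.8763; wedge = 31.6691 − 23.8382 = 7.8309.
DWL = ½ × 73.8763 × 7.8309 = $289.26 thousand.

$289.26 thousand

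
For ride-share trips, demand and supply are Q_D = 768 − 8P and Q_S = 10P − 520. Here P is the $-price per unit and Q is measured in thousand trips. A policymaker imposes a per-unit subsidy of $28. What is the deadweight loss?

In inverse form: demand P = 96 − 0.125Q, supply P = 52 + 0.1Q.
Competitive equilibrium: 96 − 0.125Q = 52 + 0.1Q → Q* = 195.5556, P* = 71.5556.
The subsidy lowers effective supply by 28: P = 24 + 0.1Q.
New quantity: 96 − 0.125Q = 24 + 0.1Q → Q' = 320.
Overproduction ΔQ = 320 − 195.5556 = 124.4444; wedge = subsidy = 28.
DWL = ½ × 124.4444 × 28 = $1742.22 thousand.

$1742.22 thousand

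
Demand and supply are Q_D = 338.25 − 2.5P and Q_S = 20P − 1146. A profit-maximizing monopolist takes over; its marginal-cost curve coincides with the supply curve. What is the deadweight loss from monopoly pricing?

In inverse form: demand P = 135.3 − 0.4Q, supply P = 57.3 + 0.05Q.
Competitive equilibrium: 135.3 − 0.4Q = 57.3 + 0.05Q → Q* = 173.3333, P* = 65.9667.
Marginal revenue: MR = 135.3 − 0.8Q. Set MR = MC: 135.3 − 0.8Q = 57.3 + 0.05Q → Q_m = 91.7647.
Price P_m = 135.3 − 0.4·91.7647 = 98.5941; MC(Q_m) = 57.3 + 0.05·91.7647 = 61.8882.
Competitive Q* = 173.3333, so ΔQ = 81.5686; wedge = 98.5941 − 61.8882 = 36.7059.
Deadweight loss = ½ × 81.5686 × 36.7059 = 1497.02.

1497.02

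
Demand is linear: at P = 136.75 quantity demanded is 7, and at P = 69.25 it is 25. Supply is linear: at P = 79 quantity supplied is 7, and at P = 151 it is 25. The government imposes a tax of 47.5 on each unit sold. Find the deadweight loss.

145.56

Demand slope = (69.25 − 136.75)/(25 − 7) = −3.75, so P = 163 − 3.75Q.
Supply slope = (151 − 79)/(25 − 7) = 4, so P = 51 + 4Q.
Competitive equilibrium: 163 − 3.75Q = 51 + 4Q → Q* = 14.4516, P* = 108.8065.
With the tax, the buyer price exceeds the seller price by 47.5: (163 − 3.75Q) − (51 + 4Q) = 47.5 → Q' = 8.3226.
ΔQ = 14.4516 − 8.3226 = 6.129; the wedge equals the tax, 47.5.
DWL = ½ × 6.129 × 47.5 = 145.56.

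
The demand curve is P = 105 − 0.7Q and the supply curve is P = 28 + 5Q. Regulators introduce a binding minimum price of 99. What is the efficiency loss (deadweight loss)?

Competitive equilibrium: 105 − 0.7Q = 28 + 5Q → Q* = 13.5088, P* = 95.5439.
At the floor P = 99, quantity demanded = (105 − 99)/0.7 = 8.5714.
Sellers' marginal cost at Q' = 8.5714: 28 + 5·8.5714 = 70.857.
ΔQ = 13.5088 − 8.5714 = 4.9374; wedge = 99 − 70.857 = 28.143.
Deadweight loss = ½ × 4.9374 × 28.143 = 69.48.

69.48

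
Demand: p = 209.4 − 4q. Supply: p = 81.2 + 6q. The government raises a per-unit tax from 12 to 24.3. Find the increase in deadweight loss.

22.32

Competitive equilibrium: 209.4 − 4q = 81.2 + 6q → q* = 12.82, p* = 158.12.
For a per-unit tax t: Δq = t/10, so DWL = ½·t·(t/10) = t²/20.
At t = 12: DWL = 7.2. At t = 24.3: DWL = 29.5245.
Increase = 29.5245 − 7.2 = 22.32.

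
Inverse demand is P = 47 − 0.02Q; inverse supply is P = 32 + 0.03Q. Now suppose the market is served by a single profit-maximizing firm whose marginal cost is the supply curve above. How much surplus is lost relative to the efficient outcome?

Competitive equilibrium: 47 − 0.02Q = 32 + 0.03Q → Q* = 300, P* = 41.
Marginal revenue: MR = 47 − 0.04Q. Set MR = MC: 47 − 0.04Q = 32 + 0.03Q → Q_m = 214.2857.
Price P_m = 47 − 0.02·214.2857 = 42.7143; MC(Q_m) = 32 + 0.03·214.2857 = 38.4286.
Competitive Q* = 300, so ΔQ = 85.7143; wedge = 42.7143 − 38.4286 = 4.2857.
Deadweight loss = ½ × 85.7143 × 4.2857 = 183.67.

183.67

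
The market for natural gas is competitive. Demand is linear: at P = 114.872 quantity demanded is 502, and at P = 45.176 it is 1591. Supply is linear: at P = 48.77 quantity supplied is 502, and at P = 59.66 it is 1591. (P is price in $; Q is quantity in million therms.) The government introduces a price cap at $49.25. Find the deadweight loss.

$26435.83 million

Demand slope = (45.176 − 114.872)/(1591 − 502) = −0.064, so P = 147 − 0.064Q.
Supply slope = (59.66 − 48.77)/(1591 − 502) = 0.01, so P = 43.75 + 0.01Q.
Competitive equilibrium: 147 − 0.064Q = 43.75 + 0.01Q → Q* = 1395.2703, P* = 57.7027.
At the ceiling P = 49.25, quantity supplied = (49.25 − 43.75)/0.01 = 550.
Willingness to pay at Q' = 550: 147 − 0.064·550 = 111.8.
ΔQ = 1395.2703 − 550 = 845.2703; wedge = 111.8 − 49.25 = 62.55.
Deadweight loss = ½ × 845.2703 × 62.55 = $26435.83 million.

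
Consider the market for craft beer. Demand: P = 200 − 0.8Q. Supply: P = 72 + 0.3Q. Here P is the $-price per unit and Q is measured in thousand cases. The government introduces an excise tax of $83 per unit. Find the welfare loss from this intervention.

$3131.36 thousand

Competitive equilibrium: 200 − 0.8Q = 72 + 0.3Q → Q* = 116.3636, P* = 106.9091.
With the tax, the buyer price exceeds the seller price by 83: (200 − 0.8Q) − (72 + 0.3Q) = 83 → Q' = 40.9091.
ΔQ = 116.3636 − 40.9091 = 75.4545; the wedge equals the tax, 83.
The triangle = ½ × 75.4545 × 83 = $3131.36 thousand.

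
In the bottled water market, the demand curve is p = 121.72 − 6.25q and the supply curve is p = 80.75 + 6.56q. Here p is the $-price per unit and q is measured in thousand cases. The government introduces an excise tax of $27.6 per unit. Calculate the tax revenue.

$28.81 thousand

Competitive equilibrium: 121.72 − 6.25q = 80.75 + 6.56q → q* = 3.1983, p* = 101.7307.
With the tax, the buyer price exceeds the seller price by 27.6: (121.72 − 6.25q) − (80.75 + 6.56q) = 27.6 → q' = 1.0437.
Tax revenue = 27.6 × 1.0437 = $28.81 thousand.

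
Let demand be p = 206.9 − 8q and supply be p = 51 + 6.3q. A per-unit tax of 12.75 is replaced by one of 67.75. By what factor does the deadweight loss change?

Competitive equilibrium: 206.9 − 8q = 51 + 6.3q → q* = 10.9021, p* = 119.6832.
For a per-unit tax t: Δq = t/14.3, so DWL = ½·t·(t/14.3) = t²/28.6.
At t = 12.75: DWL = 5.684. At t = 67.75: DWL = 160.492.
Ratio = (67.75/12.75)² = 28.236.

28.236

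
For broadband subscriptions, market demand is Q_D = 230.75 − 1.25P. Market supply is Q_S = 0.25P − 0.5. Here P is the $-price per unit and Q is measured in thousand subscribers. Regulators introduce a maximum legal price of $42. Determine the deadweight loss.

In inverse form: demand P = 184.6 − 0.8Q, supply P = 2 + 4Q.
Competitive equilibrium: 184.6 − 0.8Q = 2 + 4Q → Q* = 38.04167, P* = 154.16667.
At the ceiling P = 42, quantity supplied = (42 − 2)/4 = 10.
Willingness to pay at Q' = 10: 184.6 − 0.8·10 = 176.6.
ΔQ = 38.04167 − 10 = 28.04167; wedge = 176.6 − 42 = 134.6.
The triangle = ½ × 28.04167 × 134.6 = $1887.20 thousand.

$1887.20 thousand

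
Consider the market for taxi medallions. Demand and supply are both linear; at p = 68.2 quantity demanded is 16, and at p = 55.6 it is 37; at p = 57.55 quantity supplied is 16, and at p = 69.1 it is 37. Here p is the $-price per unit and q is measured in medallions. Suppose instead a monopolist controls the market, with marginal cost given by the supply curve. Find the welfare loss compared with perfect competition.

Demand slope = (55.6 − 68.2)/(37 − 16) = −0.6, so p = 77.8 − 0.6q.
Supply slope = (69.1 − 57.55)/(37 − 16) = 0.55, so p = 48.75 + 0.55q.
Competitive equilibrium: 77.8 − 0.6q = 48.75 + 0.55q → q* = 25.2609, p* = 62.6435.
Marginal revenue: MR = 77.8 − 1.2q. Set MR = MC: 77.8 − 1.2q = 48.75 + 0.55q → q_m = 16.6.
Price p_m = 77.8 − 0.6·16.6 = 67.84; MC(q_m) = 48.75 + 0.55·16.6 = 57.88.
Competitive q* = 25.2609, so Δq = 8.6609; wedge = 67.84 − 57.88 = 9.96.
Welfare loss = ½ × 8.6609 × 9.96 = $43.13.

$43.13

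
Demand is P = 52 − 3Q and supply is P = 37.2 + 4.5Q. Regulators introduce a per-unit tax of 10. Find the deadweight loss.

Competitive equilibrium: 52 − 3Q = 37.2 + 4.5Q → Q* = 1.9733, P* = 46.08.
With the tax, the buyer price exceeds the seller price by 10: (52 − 3Q) − (37.2 + 4.5Q) = 10 → Q' = 0.64.
ΔQ = 1.9733 − 0.64 = 1.3333; the wedge equals the tax, 10.
DWL = ½ × 1.3333 × 10 = 6.67.

6.67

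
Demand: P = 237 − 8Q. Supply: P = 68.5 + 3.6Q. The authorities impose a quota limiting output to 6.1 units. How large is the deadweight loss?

411.77

Competitive equilibrium: 237 − 8Q = 68.5 + 3.6Q → Q* = 14.5259, P* = 120.7931.
At Q = 6.1: demand price = 237 − 8·6.1 = 188.2; supply price = 68.5 + 3.6·6.1 = 90.46.
ΔQ = 14.5259 − 6.1 = 8.4259; wedge = 188.2 − 90.46 = 97.74.
DWL = ½ × 8.4259 × 97.74 = 411.77.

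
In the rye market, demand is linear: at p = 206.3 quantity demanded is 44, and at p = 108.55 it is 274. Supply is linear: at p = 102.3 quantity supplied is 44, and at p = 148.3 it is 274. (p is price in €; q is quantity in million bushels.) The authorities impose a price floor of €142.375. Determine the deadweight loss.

Demand slope = (108.55 − 206.3)/(274 − 44) = −0.425, so p = 225 − 0.425q.
Supply slope = (148.3 − 102.3)/(274 − 44) = 0.2, so p = 93.5 + 0.2q.
Competitive equilibrium: 225 − 0.425q = 93.5 + 0.2q → q* = 210.4, p* = 135.58.
At the floor p = 142.375, quantity demanded = (225 − 142.375)/0.425 = 194.4118.
Sellers' marginal cost at q' = 194.4118: 93.5 + 0.2·194.4118 = 132.3824.
Δq = 210.4 − 194.4118 = 15.9882; wedge = 142.375 − 132.3824 = 9.9926.
The triangle = ½ × 15.9882 × 9.9926 = €79.88 million.

€79.88 million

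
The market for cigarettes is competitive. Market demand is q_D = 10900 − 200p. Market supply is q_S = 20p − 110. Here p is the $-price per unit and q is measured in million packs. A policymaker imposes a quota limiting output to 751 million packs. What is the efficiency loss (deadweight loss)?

$538.30 million

In inverse form: demand p = 54.5 − 0.005q, supply p = 5.5 + 0.05q.
Competitive equilibrium: 54.5 − 0.005q = 5.5 + 0.05q → q* = 890.9091, p* = 50.0455.
At q = 751: demand price = 54.5 − 0.005·751 = 50.745; supply price = 5.5 + 0.05·751 = 43.05.
Δq = 890.9091 − 751 = 139.9091; wedge = 50.745 − 43.05 = 7.695.
Deadweight loss = ½ × 139.9091 × 7.695 = $538.30 million.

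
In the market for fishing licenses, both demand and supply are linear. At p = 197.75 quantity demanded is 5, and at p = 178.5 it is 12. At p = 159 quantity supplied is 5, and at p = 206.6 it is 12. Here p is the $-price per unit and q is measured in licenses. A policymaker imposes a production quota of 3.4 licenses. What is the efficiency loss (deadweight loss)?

Demand slope = (178.5 − 197.75)/(12 − 5) = −2.75, so p = 211.5 − 2.75q.
Supply slope = (206.6 − 159)/(12 − 5) = 6.8, so p = 125 + 6.8q.
Competitive equilibrium: 211.5 − 2.75q = 125 + 6.8q → q* = 9.0576, p* = 186.5916.
At q = 3.4: demand price = 211.5 − 2.75·3.4 = 202.15; supply price = 125 + 6.8·3.4 = 148.12.
Δq = 9.0576 − 3.4 = 5.6576; wedge = 202.15 − 148.12 = 54.03.
Deadweight loss = ½ × 5.6576 × 54.03 = $152.84.

$152.84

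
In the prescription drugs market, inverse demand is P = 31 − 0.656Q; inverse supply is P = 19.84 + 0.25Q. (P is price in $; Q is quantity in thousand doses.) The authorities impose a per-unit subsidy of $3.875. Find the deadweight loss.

$8.29 thousand

Competitive equilibrium: 31 − 0.656Q = 19.84 + 0.25Q → Q* = 12.3179, P* = 22.9195.
The subsidy lowers effective supply by 3.875: P = 15.965 + 0.25Q.
New quantity: 31 − 0.656Q = 15.965 + 0.25Q → Q' = 16.5949.
Overproduction ΔQ = 16.5949 − 12.3179 = 4.277; wedge = subsidy = 3.875.
DWL = ½ × 4.277 × 3.875 = $8.29 thousand.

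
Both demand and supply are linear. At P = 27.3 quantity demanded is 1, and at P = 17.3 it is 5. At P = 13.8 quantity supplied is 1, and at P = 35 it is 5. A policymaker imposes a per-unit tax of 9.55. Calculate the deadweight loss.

Demand slope = (17.3 − 27.3)/(5 − 1) = −2.5, so P = 29.8 − 2.5Q.
Supply slope = (35 − 13.8)/(5 − 1) = 5.3, so P = 8.5 + 5.3Q.
Competitive equilibrium: 29.8 − 2.5Q = 8.5 + 5.3Q → Q* = 2.7308, P* = 22.9731.
With the tax, the buyer price exceeds the seller price by 9.55: (29.8 − 2.5Q) − (8.5 + 5.3Q) = 9.55 → Q' = 1.5064.
ΔQ = 2.7308 − 1.5064 = 1.2244; the wedge equals the tax, 9.55.
DWL = ½ × 1.2244 × 9.55 = 5.85.

5.85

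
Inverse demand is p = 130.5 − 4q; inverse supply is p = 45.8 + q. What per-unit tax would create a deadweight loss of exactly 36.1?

Competitive equilibrium: 130.5 − 4q = 45.8 + q → q* = 16.94, p* = 62.74.
A tax t gives Δq = t/5 and wedge t, so DWL = t²/10.
t²/10 = 36.1 → t² = 361 → t = 19.

19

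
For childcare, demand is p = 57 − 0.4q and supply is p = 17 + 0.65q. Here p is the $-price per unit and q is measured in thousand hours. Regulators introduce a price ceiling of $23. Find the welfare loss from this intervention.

$437.41 thousand

Competitive equilibrium: 57 − 0.4q = 17 + 0.65q → q* = 38.0952, p* = 41.7619.
At the ceiling p = 23, quantity supplied = (23 − 17)/0.65 = 9.2308.
Willingness to pay at q' = 9.2308: 57 − 0.4·9.2308 = 53.3077.
Δq = 38.0952 − 9.2308 = 28.8644; wedge = 53.3077 − 23 = 30.3077.
DWL = ½ × 28.8644 × 30.3077 = $437.41 thousand.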